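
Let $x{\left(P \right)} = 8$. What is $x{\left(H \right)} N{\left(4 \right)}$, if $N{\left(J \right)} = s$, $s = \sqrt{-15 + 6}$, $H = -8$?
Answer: $24 i \approx 24.0 i$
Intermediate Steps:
$s = 3 i$ ($s = \sqrt{-9} = 3 i \approx 3.0 i$)
$N{\left(J \right)} = 3 i$
$x{\left(H \right)} N{\left(4 \right)} = 8 \cdot 3 i = 24 i$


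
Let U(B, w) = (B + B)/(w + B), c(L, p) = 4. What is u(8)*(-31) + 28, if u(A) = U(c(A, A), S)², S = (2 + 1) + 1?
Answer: -3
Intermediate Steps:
S = 4 (S = 3 + 1 = 4)
U(B, w) = 2*B/(B + w) (U(B, w) = (2*B)/(B + w) = 2*B/(B + w))
u(A) = 1 (u(A) = (2*4/(4 + 4))² = (2*4/8)² = (2*4*(⅛))² = 1² = 1)
u(8)*(-31) + 28 = 1*(-31) + 28 = -31 + 28 = -3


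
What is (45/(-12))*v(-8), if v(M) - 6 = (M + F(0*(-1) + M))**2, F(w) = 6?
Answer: -75/2 ≈ -37.500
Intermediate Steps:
v(M) = 6 + (6 + M)**2 (v(M) = 6 + (M + 6)**2 = 6 + (6 + M)**2)
(45/(-12))*v(-8) = (45/(-12))*(6 + (6 - 8)**2) = (45*(-1/12))*(6 + (-2)**2) = -15*(6 + 4)/4 = -15/4*10 = -75/2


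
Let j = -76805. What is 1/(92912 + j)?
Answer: 1/16107 ≈ 6.2085e-5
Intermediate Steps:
1/(92912 + j) = 1/(92912 - 76805) = 1/16107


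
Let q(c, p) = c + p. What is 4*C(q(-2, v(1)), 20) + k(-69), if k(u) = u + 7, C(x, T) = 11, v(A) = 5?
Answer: -18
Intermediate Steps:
k(u) = 7 + u
4*C(q(-2, v(1)), 20) + k(-69) = 4*11 + (7 - 69) = 44 - 62 = -18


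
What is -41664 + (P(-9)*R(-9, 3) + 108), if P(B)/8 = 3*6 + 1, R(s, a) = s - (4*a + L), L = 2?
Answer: -45052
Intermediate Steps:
R(s, a) = -2 + s - 4*a (R(s, a) = s - (4*a + 2) = s - (2 + 4*a) = s + (-2 - 4*a) = -2 + s - 4*a)
P(B) = 152 (P(B) = 8*(3*6 + 1) = 8*(18 + 1) = 8*19 = 152)
-41664 + (P(-9)*R(-9, 3) + 108) = -41664 + (152*(-2 - 9 - 4*3) + 108) = -41664 + (152*(-2 - 9 - 12) + 108) = -41664 + (152*(-23) + 108) = -41664 + (-3496 + 108) = -41664 - 3388 = -45052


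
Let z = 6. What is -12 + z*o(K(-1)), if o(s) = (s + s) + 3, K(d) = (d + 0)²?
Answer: 18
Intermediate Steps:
K(d) = d²
o(s) = 3 + 2*s (o(s) = 2*s + 3 = 3 + 2*s)
-12 + z*o(K(-1)) = -12 + 6*(3 + 2*(-1)²) = -12 + 6*(3 + 2*1) = -12 + 6*(3 + 2) = -12 + 6*5 = -12 + 30 = 18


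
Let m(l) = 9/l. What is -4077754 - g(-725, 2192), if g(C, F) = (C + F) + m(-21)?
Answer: -28554544/7 ≈ -4.0792e+6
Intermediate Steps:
g(C, F) = -3/7 + C + F (g(C, F) = (C + F) + 9/(-21) = (C + F) + 9*(-1/21) = (C + F) - 3/7 = -3/7 + C + F)
-4077754 - g(-725, 2192) = -4077754 - (-3/7 - 725 + 2192) = -4077754 - 1*10266/7 = -4077754 - 10266/7 = -28554544/7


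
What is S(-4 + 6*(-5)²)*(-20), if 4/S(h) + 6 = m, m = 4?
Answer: 40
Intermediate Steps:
S(h) = -2 (S(h) = 4/(-6 + 4) = 4/(-2) = 4*(-½) = -2)
S(-4 + 6*(-5)²)*(-20) = -2*(-20) = 40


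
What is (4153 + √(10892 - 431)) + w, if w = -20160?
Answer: -16007 + √10461 ≈ -15905.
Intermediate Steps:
(4153 + √(10892 - 431)) + w = (4153 + √(10892 - 431)) - 20160 = (4153 + √10461) - 20160 = -16007 + √10461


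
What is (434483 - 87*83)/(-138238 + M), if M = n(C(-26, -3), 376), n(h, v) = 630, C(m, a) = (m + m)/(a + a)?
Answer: -213631/68804 ≈ -3.1049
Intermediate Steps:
C(m, a) = m/a (C(m, a) = (2*m)/((2*a)) = (2*m)*(1/(2*a)) = m/a)
M = 630
(434483 - 87*83)/(-138238 + M) = (434483 - 87*83)/(-138238 + 630) = (434483 - 7221)/(-137608) = 427262*(-1/137608) = -213631/68804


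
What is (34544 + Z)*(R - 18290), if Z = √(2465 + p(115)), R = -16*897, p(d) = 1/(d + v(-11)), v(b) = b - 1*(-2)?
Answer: -1127585248 - 16321*√27696846/53 ≈ -1.1292e+9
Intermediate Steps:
v(b) = 2 + b (v(b) = b + 2 = 2 + b)
p(d) = 1/(-9 + d) (p(d) = 1/(d + (2 - 11)) = 1/(d - 9) = 1/(-9 + d))
R = -14352
Z = √27696846/106 (Z = √(2465 + 1/(-9 + 115)) = √(2465 + 1/106) = √(261291/106) = √27696846/106 ≈ 49.649)
(34544 + Z)*(R - 18290) = (34544 + √27696846/106)*(-14352 - 18290) = (34544 + √27696846/106)*(-32642) = -1127585248 - 16321*√27696846/53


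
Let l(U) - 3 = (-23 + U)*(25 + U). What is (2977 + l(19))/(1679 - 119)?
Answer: 701/390 ≈ 1.7974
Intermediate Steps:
l(U) = 3 + (-23 + U)*(25 + U)
(2977 + l(19))/(1679 - 119) = (2977 + (-572 + 19² + 2*19))/(1679 - 119) = (2977 + (-572 + 361 + 38))/1560 = (2977 - 173)*(1/1560) = 2804*(1/1560) = 701/390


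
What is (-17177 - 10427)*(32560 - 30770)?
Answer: -49411160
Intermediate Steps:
(-17177 - 10427)*(32560 - 30770) = -27604*1790 = -49411160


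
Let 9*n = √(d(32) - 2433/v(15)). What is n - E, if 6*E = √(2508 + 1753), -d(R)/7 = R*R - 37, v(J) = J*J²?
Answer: -√4261/6 + 2*I*√9716795/675 ≈ -10.879 + 9.2361*I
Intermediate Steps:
v(J) = J³
d(R) = 259 - 7*R² (d(R) = -7*(R*R - 37) = -7*(R² - 37) = -7*(-37 + R²) = 259 - 7*R²)
E = √4261/6 (E = √(2508 + 1753)/6 = √4261/6 ≈ 10.879)
n = 2*I*√9716795/675 (n = √((259 - 7*32²) - 2433/(15³))/9 = √((259 - 7*1024) - 2433/3375)/9 = √((259 - 7168) - 2433*1/3375)/9 = √(-6909 - 811/1125)/9 = √(-7773436/1125)/9 = (2*I*√9716795/75)/9 = 2*I*√9716795/675 ≈ 9.2361*I)
n - E = 2*I*√9716795/675 - √4261/6 = -√4261/6 + 2*I*√9716795/675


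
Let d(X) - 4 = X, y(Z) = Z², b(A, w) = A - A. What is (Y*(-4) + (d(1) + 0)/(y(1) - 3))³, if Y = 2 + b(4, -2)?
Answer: -9261/8 ≈ -1157.6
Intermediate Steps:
b(A, w) = 0
Y = 2 (Y = 2 + 0 = 2)
d(X) = 4 + X
(Y*(-4) + (d(1) + 0)/(y(1) - 3))³ = (2*(-4) + ((4 + 1) + 0)/(1² - 3))³ = (-8 + (5 + 0)/(1 - 3))³ = (-8 + 5/(-2))³ = (-8 + 5*(-½))³ = (-8 - 5/2)³ = (-21/2)³ = -9261/8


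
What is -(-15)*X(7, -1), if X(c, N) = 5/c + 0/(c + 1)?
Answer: 75/7 ≈ 10.714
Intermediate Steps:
X(c, N) = 5/c (X(c, N) = 5/c + 0/(1 + c) = 5/c + 0 = 5/c)
-(-15)*X(7, -1) = -(-15)*5/7 = -1*(-75/7) = 75/7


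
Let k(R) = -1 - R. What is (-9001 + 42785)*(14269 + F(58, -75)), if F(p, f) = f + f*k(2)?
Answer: 487131496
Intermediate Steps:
F(p, f) = -2*f (F(p, f) = f + f*(-1 - 1*2) = f + f*(-1 - 2) = f + f*(-3) = f - 3*f = -2*f)
(-9001 + 42785)*(14269 + F(58, -75)) = (-9001 + 42785)*(14269 - 2*(-75)) = 33784*(14269 + 150) = 33784*14419 = 487131496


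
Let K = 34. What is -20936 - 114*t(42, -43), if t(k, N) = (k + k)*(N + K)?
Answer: 65248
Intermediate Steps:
t(k, N) = 2*k*(34 + N) (t(k, N) = (k + k)*(N + 34) = (2*k)*(34 + N) = 2*k*(34 + N))
-20936 - 114*t(42, -43) = -20936 - 114*2*42*(34 - 43) = -20936 - 114*2*42*(-9) = -20936 - 114*(-756) = -20936 - 1*(-86184) = -20936 + 86184 = 65248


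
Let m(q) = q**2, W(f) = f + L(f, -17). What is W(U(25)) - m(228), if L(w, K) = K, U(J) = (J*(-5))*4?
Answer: -52501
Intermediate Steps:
U(J) = -20*J (U(J) = -5*J*4 = -20*J)
W(f) = -17 + f (W(f) = f - 17 = -17 + f)
W(U(25)) - m(228) = (-17 - 20*25) - 1*228**2 = (-17 - 500) - 1*51984 = -517 - 51984 = -52501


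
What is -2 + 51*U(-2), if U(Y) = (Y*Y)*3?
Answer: 610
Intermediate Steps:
U(Y) = 3*Y² (U(Y) = Y²*3 = 3*Y²)
-2 + 51*U(-2) = -2 + 51*(3*(-2)²) = -2 + 51*(3*4) = -2 + 51*12 = -2 + 612 = 610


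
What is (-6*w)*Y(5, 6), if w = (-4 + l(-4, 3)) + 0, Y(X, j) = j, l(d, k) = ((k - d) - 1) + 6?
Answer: -288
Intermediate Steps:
l(d, k) = 5 + k - d (l(d, k) = (-1 + k - d) + 6 = 5 + k - d)
w = 8 (w = (-4 + (5 + 3 - 1*(-4))) + 0 = (-4 + (5 + 3 + 4)) + 0 = (-4 + 12) + 0 = 8 + 0 = 8)
(-6*w)*Y(5, 6) = -6*8*6 = -48*6 = -288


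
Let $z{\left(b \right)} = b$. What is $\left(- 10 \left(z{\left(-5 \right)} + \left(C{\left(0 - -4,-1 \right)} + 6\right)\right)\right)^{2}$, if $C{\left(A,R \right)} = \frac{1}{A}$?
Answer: $\frac{625}{4} \approx 156.25$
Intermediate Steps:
$\left(- 10 \left(z{\left(-5 \right)} + \left(C{\left(0 - -4,-1 \right)} + 6\right)\right)\right)^{2} = \left(- 10 \left(-5 + \left(\frac{1}{0 - -4} + 6\right)\right)\right)^{2} = \left(- 10 \left(-5 + \left(\frac{1}{0 + 4} + 6\right)\right)\right)^{2} = \left(- 10 \left(-5 + \left(\frac{1}{4} + 6\right)\right)\right)^{2} = \left(- 10 \left(-5 + \frac{25}{4}\right)\right)^{2} = \left(\left(-10\right) \frac{5}{4}\right)^{2} = \left(- \frac{25}{2}\right)^{2} = \frac{625}{4}$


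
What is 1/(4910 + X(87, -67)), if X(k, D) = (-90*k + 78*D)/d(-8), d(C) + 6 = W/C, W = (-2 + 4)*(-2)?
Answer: 11/80122 ≈ 0.00013729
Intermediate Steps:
W = -4 (W = 2*(-2) = -4)
d(C) = -6 - 4/C
X(k, D) = -156*D/11 + 180*k/11 (X(k, D) = (-90*k + 78*D)/(-6 - 4/(-8)) = (-90*k + 78*D)/(-6 - 4*(-1/8)) = (-90*k + 78*D)/(-6 + 1/2) = (-90*k + 78*D)/(-11/2) = (-90*k + 78*D)*(-2/11) = -156*D/11 + 180*k/11)
1/(4910 + X(87, -67)) = 1/(4910 + (-156/11*(-67) + (180/11)*87)) = 1/(4910 + (10452/11 + 15660/11)) = 1/(4910 + 26112/11) = 1/(80122/11) = 11/80122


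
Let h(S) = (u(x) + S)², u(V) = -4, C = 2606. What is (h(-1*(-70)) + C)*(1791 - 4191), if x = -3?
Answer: -16708800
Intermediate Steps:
h(S) = (-4 + S)²
(h(-1*(-70)) + C)*(1791 - 4191) = ((-4 - 1*(-70))² + 2606)*(1791 - 4191) = ((-4 + 70)² + 2606)*(-2400) = (66² + 2606)*(-2400) = (4356 + 2606)*(-2400) = 6962*(-2400) = -16708800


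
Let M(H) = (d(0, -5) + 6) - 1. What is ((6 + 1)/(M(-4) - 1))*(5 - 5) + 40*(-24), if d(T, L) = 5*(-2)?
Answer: -960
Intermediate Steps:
d(T, L) = -10
M(H) = -5 (M(H) = (-10 + 6) - 1 = -4 - 1 = -5)
((6 + 1)/(M(-4) - 1))*(5 - 5) + 40*(-24) = ((6 + 1)/(-5 - 1))*(5 - 5) + 40*(-24) = (7/(-6))*0 - 960 = (7*(-1/6))*0 - 960 = -7/6*0 - 960 = 0 - 960 = -960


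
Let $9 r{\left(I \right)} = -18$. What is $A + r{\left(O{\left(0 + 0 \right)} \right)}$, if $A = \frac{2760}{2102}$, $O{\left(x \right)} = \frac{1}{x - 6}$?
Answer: $- \frac{722}{1051} \approx -0.68696$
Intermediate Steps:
$O{\left(x \right)} = \frac{1}{-6 + x}$
$r{\left(I \right)} = -2$ ($r{\left(I \right)} = \frac{1}{9} \left(-18\right) = -2$)
$A = \frac{1380}{1051}$ ($A = 2760 \cdot \frac{1}{2102} = \frac{1380}{1051} \approx 1.313$)
$A + r{\left(O{\left(0 + 0 \right)} \right)} = \frac{1380}{1051} - 2 = - \frac{722}{1051}$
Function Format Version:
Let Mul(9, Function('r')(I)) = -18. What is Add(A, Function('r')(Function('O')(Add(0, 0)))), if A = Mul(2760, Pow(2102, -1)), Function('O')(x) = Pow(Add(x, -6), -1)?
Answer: Rational(-722, 1051) ≈ -0.68696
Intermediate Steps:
Function('O')(x) = Pow(Add(-6, x), -1)
Function('r')(I) = -2 (Function('r')(I) = Mul(Rational(1, 9), -18) = -2)
A = Rational(1380, 1051) (A = Mul(2760, Rational(1, 2102)) = Rational(1380, 1051) ≈ 1.3130)
Add(A, Function('r')(Function('O')(Add(0, 0)))) = Add(Rational(1380, 1051), -2) = Rational(-722, 1051)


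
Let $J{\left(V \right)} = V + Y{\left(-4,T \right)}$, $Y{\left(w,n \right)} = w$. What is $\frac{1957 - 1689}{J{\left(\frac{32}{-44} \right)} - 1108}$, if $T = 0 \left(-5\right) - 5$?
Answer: $- \frac{737}{3060} \approx -0.24085$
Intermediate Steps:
$T = -5$ ($T = 0 - 5 = -5$)
$J{\left(V \right)} = -4 + V$ ($J{\left(V \right)} = V - 4 = -4 + V$)
$\frac{1957 - 1689}{J{\left(\frac{32}{-44} \right)} - 1108} = \frac{1957 - 1689}{\left(-4 + \frac{32}{-44}\right) - 1108} = \frac{268}{\left(-4 + 32 \left(- \frac{1}{44}\right)\right) - 1108} = \frac{268}{\left(-4 - \frac{8}{11}\right) - 1108} = \frac{268}{- \frac{52}{11} - 1108} = \frac{268}{- \frac{12240}{11}} = 268 \left(- \frac{11}{12240}\right) = - \frac{737}{3060}$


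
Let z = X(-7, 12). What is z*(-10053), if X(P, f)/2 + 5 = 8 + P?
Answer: 80424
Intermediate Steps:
X(P, f) = 6 + 2*P (X(P, f) = -10 + 2*(8 + P) = -10 + (16 + 2*P) = 6 + 2*P)
z = -8 (z = 6 + 2*(-7) = 6 - 14 = -8)
z*(-10053) = -8*(-10053) = 80424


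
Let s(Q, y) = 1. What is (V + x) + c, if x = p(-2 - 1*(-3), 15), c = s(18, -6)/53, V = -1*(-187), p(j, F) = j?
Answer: 9965/53 ≈ 188.02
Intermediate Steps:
V = 187
c = 1/53 ≈ 0.018868
x = 1 (x = -2 - 1*(-3) = -2 + 3 = 1)
(V + x) + c = (187 + 1) + 1/53 = 188 + 1/53 = 9965/53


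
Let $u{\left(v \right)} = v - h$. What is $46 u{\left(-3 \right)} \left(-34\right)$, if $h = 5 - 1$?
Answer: $10948$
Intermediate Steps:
$h = 4$
$u{\left(v \right)} = -4 + v$ ($u{\left(v \right)} = v - 4 = -4 + v$)
$46 u{\left(-3 \right)} \left(-34\right) = 46 \left(-4 - 3\right) \left(-34\right) = 46 \left(-7\right) \left(-34\right) = \left(-322\right) \left(-34\right) = 10948$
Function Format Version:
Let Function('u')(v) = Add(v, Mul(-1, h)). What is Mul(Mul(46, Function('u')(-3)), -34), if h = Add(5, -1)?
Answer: 10948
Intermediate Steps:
h = 4
Function('u')(v) = Add(-4, v) (Function('u')(v) = Add(v, Mul(-1, 4)) = Add(v, -4) = Add(-4, v))
Mul(Mul(46, Function('u')(-3)), -34) = Mul(Mul(46, Add(-4, -3)), -34) = Mul(Mul(46, -7), -34) = Mul(-322, -34) = 10948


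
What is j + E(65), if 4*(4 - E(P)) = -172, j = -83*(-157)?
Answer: 13078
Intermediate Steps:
j = 13031
E(P) = 47 (E(P) = 4 - ¼*(-172) = 4 + 43 = 47)
j + E(65) = 13031 + 47 = 13078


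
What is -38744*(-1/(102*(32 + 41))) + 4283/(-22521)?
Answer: 46703467/9316187 ≈ 5.0132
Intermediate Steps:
-38744*(-1/(102*(32 + 41))) + 4283/(-22521) = -38744/(73*(-102)) + 4283*(-1/22521) = -38744/(-7446) - 4283/22521 = -38744*(-1/7446) - 4283/22521 = 19372/3723 - 4283/22521 = 46703467/9316187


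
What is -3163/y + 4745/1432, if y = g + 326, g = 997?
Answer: 1748219/1894536 ≈ 0.92277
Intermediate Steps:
y = 1323 (y = 997 + 326 = 1323)
-3163/y + 4745/1432 = -3163/1323 + 4745/1432 = 1748219/1894536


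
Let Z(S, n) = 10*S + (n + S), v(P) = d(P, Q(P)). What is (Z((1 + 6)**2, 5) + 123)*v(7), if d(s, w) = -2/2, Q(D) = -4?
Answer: -667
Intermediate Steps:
d(s, w) = -1 (d(s, w) = -2*1/2 = -1)
v(P) = -1
Z(S, n) = n + 11*S (Z(S, n) = 10*S + (S + n) = n + 11*S)
(Z((1 + 6)**2, 5) + 123)*v(7) = ((5 + 11*(1 + 6)**2) + 123)*(-1) = ((5 + 11*7**2) + 123)*(-1) = ((5 + 11*49) + 123)*(-1) = ((5 + 539) + 123)*(-1) = (544 + 123)*(-1) = 667*(-1) = -667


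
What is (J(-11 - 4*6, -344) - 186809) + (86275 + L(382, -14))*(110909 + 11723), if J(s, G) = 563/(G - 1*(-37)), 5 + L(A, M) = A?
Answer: 3262219224722/307 ≈ 1.0626e+10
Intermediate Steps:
L(A, M) = -5 + A
J(s, G) = 563/(37 + G) (J(s, G) = 563/(G + 37) = 563/(37 + G))
(J(-11 - 4*6, -344) - 186809) + (86275 + L(382, -14))*(110909 + 11723) = (563/(37 - 344) - 186809) + (86275 + (-5 + 382))*(110909 + 11723) = (563/(-307) - 186809) + (86275 + 377)*122632 = (563*(-1/307) - 186809) + 86652*122632 = (-563/307 - 186809) + 10626308064 = -57350926/307 + 10626308064 = 3262219224722/307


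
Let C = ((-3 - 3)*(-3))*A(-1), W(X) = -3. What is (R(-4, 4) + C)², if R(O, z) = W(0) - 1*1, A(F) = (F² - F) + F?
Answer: 196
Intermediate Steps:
A(F) = F²
R(O, z) = -4 (R(O, z) = -3 - 1*1 = -3 - 1 = -4)
C = 18 (C = ((-3 - 3)*(-3))*(-1)² = -6*(-3)*1 = 18*1 = 18)
(R(-4, 4) + C)² = (-4 + 18)² = 14² = 196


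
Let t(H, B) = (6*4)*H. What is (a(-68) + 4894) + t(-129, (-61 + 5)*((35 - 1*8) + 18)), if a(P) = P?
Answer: 1730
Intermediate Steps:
t(H, B) = 24*H
(a(-68) + 4894) + t(-129, (-61 + 5)*((35 - 1*8) + 18)) = (-68 + 4894) + 24*(-129) = 4826 - 3096 = 1730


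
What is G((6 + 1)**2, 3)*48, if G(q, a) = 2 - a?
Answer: -48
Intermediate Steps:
G((6 + 1)**2, 3)*48 = (2 - 1*3)*48 = (2 - 3)*48 = -1*48 = -48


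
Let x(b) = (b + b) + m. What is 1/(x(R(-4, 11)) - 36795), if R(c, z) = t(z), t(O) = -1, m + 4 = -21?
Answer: -1/36822 ≈ -2.7158e-5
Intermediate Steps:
m = -25 (m = -4 - 21 = -25)
R(c, z) = -1
x(b) = -25 + 2*b (x(b) = (b + b) - 25 = 2*b - 25 = -25 + 2*b)
1/(x(R(-4, 11)) - 36795) = 1/((-25 + 2*(-1)) - 36795) = 1/((-25 - 2) - 36795) = 1/(-27 - 36795) = 1/(-36822) = -1/36822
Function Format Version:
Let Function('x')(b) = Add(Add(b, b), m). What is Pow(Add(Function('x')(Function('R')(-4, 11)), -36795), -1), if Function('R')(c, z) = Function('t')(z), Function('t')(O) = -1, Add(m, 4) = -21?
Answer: Rational(-1, 36822) ≈ -2.7158e-5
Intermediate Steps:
m = -25 (m = Add(-4, -21) = -25)
Function('R')(c, z) = -1
Function('x')(b) = Add(-25, Mul(2, b)) (Function('x')(b) = Add(Add(b, b), -25) = Add(Mul(2, b), -25) = Add(-25, Mul(2, b)))
Pow(Add(Function('x')(Function('R')(-4, 11)), -36795), -1) = Pow(Add(Add(-25, Mul(2, -1)), -36795), -1) = Pow(Add(Add(-25, -2), -36795), -1) = Pow(Add(-27, -36795), -1) = Pow(-36822, -1) = Rational(-1, 36822)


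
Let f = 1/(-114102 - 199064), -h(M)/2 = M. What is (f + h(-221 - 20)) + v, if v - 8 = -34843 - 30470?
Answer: -20300359619/313166 ≈ -64823.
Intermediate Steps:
v = -65305 (v = 8 + (-34843 - 30470) = 8 - 65313 = -65305)
h(M) = -2*M
f = -1/313166 (f = 1/(-313166) = -1/313166 ≈ -3.1932e-6)
(f + h(-221 - 20)) + v = (-1/313166 - 2*(-221 - 20)) - 65305 = (-1/313166 - 2*(-241)) - 65305 = (-1/313166 + 482) - 65305 = 150946011/313166 - 65305 = -20300359619/313166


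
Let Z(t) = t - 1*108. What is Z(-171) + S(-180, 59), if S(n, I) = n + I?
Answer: -400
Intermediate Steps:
Z(t) = -108 + t (Z(t) = t - 108 = -108 + t)
S(n, I) = I + n
Z(-171) + S(-180, 59) = (-108 - 171) + (59 - 180) = -279 - 121 = -400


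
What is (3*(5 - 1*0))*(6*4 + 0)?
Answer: 360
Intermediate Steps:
(3*(5 - 1*0))*(6*4 + 0) = (3*(5 + 0))*(24 + 0) = (3*5)*24 = 15*24 = 360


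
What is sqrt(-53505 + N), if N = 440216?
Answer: sqrt(386711) ≈ 621.86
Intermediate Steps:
sqrt(-53505 + N) = sqrt(-53505 + 440216) = sqrt(386711)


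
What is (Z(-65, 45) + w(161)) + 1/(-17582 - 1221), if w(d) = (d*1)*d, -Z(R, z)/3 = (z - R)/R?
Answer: 6337344304/244439 ≈ 25926.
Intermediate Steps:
Z(R, z) = -3*(z - R)/R
w(d) = d² (w(d) = d*d = d²)
(Z(-65, 45) + w(161)) + 1/(-17582 - 1221) = ((3 - 3*45/(-65)) + 161²) + 1/(-17582 - 1221) = ((3 - 3*45*(-1/65)) + 25921) + 1/(-18803) = ((3 + 27/13) + 25921) - 1/18803 = (66/13 + 25921) - 1/18803 = 337039/13 - 1/18803 = 6337344304/244439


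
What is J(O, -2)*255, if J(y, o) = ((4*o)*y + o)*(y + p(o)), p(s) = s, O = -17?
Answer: -649230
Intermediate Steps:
J(y, o) = (o + y)*(o + 4*o*y) (J(y, o) = ((4*o)*y + o)*(y + o) = (4*o*y + o)*(o + y) = (o + 4*o*y)*(o + y) = (o + y)*(o + 4*o*y))
J(O, -2)*255 = -2*(-2 - 17 + 4*(-17)**2 + 4*(-2)*(-17))*255 = -2*(-2 - 17 + 4*289 + 136)*255 = -2*(-2 - 17 + 1156 + 136)*255 = -2*1273*255 = -2546*255 = -649230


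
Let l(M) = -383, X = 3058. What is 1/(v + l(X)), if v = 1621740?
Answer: 1/1621357 ≈ 6.1677e-7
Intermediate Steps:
1/(v + l(X)) = 1/(1621740 - 383) = 1/1621357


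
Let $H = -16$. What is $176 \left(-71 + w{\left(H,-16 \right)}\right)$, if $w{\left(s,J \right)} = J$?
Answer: $-15312$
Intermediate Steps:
$176 \left(-71 + w{\left(H,-16 \right)}\right) = 176 \left(-71 - 16\right) = 176 \left(-87\right) = -15312$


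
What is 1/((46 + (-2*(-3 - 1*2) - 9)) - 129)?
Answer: -1/82 ≈ -0.012195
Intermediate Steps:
1/((46 + (-2*(-3 - 1*2) - 9)) - 129) = 1/((46 + (-2*(-3 - 2) - 9)) - 129) = 1/((46 + (-2*(-5) - 9)) - 129) = 1/((46 + (10 - 9)) - 129) = 1/((46 + 1) - 129) = 1/(47 - 129) = 1/(-82) = -1/82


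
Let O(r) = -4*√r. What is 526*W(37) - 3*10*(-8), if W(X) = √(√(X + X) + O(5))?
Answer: 240 + 526*√(√74 - 4*√5) ≈ 240.0 + 307.58*I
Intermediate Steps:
W(X) = √(-4*√5 + √2*√X) (W(X) = √(√(X + X) - 4*√5) = √(√(2*X) - 4*√5) = √(√2*√X - 4*√5) = √(-4*√5 + √2*√X))
526*W(37) - 3*10*(-8) = 526*√(-4*√5 + √2*√37) - 3*10*(-8) = 526*√(-4*√5 + √74) - 30*(-8) = 526*√(√74 - 4*√5) + 240 = 240 + 526*√(√74 - 4*√5)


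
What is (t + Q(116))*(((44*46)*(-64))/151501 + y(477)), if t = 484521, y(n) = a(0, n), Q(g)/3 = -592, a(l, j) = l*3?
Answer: -2718819840/6587 ≈ -4.1276e+5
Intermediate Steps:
a(l, j) = 3*l
Q(g) = -1776 (Q(g) = 3*(-592) = -1776)
y(n) = 0 (y(n) = 3*0 = 0)
(t + Q(116))*(((44*46)*(-64))/151501 + y(477)) = (484521 - 1776)*(((44*46)*(-64))/151501 + 0) = 482745*((2024*(-64))*(1/151501) + 0) = 482745*(-129536*1/151501 + 0) = 482745*(-5632/6587 + 0) = 482745*(-5632/6587) = -2718819840/6587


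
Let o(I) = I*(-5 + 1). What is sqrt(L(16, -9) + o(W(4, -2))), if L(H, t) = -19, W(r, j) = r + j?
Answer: 3*I*sqrt(3) ≈ 5.1962*I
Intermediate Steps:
W(r, j) = j + r
o(I) = -4*I (o(I) = I*(-4) = -4*I)
sqrt(L(16, -9) + o(W(4, -2))) = sqrt(-19 - 4*(-2 + 4)) = sqrt(-19 - 4*2) = sqrt(-19 - 8) = sqrt(-27) = 3*I*sqrt(3)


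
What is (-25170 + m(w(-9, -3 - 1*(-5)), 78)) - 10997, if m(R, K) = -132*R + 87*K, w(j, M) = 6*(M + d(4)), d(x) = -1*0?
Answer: -30965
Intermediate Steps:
d(x) = 0
w(j, M) = 6*M (w(j, M) = 6*(M + 0) = 6*M)
(-25170 + m(w(-9, -3 - 1*(-5)), 78)) - 10997 = (-25170 + (-792*(-3 - 1*(-5)) + 87*78)) - 10997 = (-25170 + (-792*(-3 + 5) + 6786)) - 10997 = (-25170 + (-792*2 + 6786)) - 10997 = (-25170 + (-132*12 + 6786)) - 10997 = (-25170 + (-1584 + 6786)) - 10997 = (-25170 + 5202) - 10997 = -19968 - 10997 = -30965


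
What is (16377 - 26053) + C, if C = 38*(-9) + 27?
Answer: -9991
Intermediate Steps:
C = -315 (C = -342 + 27 = -315)
(16377 - 26053) + C = (16377 - 26053) - 315 = -9676 - 315 = -9991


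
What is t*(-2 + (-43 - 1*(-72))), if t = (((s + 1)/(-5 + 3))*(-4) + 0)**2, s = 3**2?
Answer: 10800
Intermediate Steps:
s = 9
t = 400 (t = (((9 + 1)/(-5 + 3))*(-4) + 0)**2 = ((10/(-2))*(-4) + 0)**2 = ((10*(-1/2))*(-4) + 0)**2 = (-5*(-4) + 0)**2 = (20 + 0)**2 = 20**2 = 400)
t*(-2 + (-43 - 1*(-72))) = 400*(-2 + (-43 - 1*(-72))) = 400*(-2 + (-43 + 72)) = 400*(-2 + 29) = 400*27 = 10800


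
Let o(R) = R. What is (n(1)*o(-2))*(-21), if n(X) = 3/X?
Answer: 126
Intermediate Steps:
(n(1)*o(-2))*(-21) = ((3/1)*(-2))*(-21) = ((3*1)*(-2))*(-21) = (3*(-2))*(-21) = -6*(-21) = 126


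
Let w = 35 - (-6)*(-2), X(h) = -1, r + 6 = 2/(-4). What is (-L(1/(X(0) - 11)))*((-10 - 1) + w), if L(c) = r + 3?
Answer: 42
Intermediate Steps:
r = -13/2 (r = -6 + 2/(-4) = -6 + 2*(-¼) = -6 - ½ = -13/2 ≈ -6.5000)
L(c) = -7/2 (L(c) = -13/2 + 3 = -7/2)
w = 23 (w = 35 - 1*12 = 35 - 12 = 23)
(-L(1/(X(0) - 11)))*((-10 - 1) + w) = (-1*(-7/2))*((-10 - 1) + 23) = 7*(-11 + 23)/2 = (7/2)*12 = 42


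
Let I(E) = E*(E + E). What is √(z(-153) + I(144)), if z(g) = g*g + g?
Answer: 6*√1798 ≈ 254.42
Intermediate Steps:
z(g) = g + g² (z(g) = g² + g = g + g²)
I(E) = 2*E² (I(E) = E*(2*E) = 2*E²)
√(z(-153) + I(144)) = √(-153*(1 - 153) + 2*144²) = √(-153*(-152) + 2*20736) = √(23256 + 41472) = √64728 = 6*√1798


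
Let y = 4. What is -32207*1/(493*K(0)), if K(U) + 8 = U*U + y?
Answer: 32207/1972 ≈ 16.332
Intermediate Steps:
K(U) = -4 + U² (K(U) = -8 + (U*U + 4) = -8 + (U² + 4) = -8 + (4 + U²) = -4 + U²)
-32207*1/(493*K(0)) = -32207*1/(493*(-4 + 0²)) = -32207*1/(493*(-4 + 0)) = -32207/(493*(-4)) = -32207/(-1972) = -32207*(-1/1972) = 32207/1972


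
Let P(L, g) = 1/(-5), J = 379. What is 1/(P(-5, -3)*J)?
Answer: -5/379 ≈ -0.013193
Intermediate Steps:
P(L, g) = -1/5
1/(P(-5, -3)*J) = 1/(-1/5*379) = 1/(-379/5) = -5/379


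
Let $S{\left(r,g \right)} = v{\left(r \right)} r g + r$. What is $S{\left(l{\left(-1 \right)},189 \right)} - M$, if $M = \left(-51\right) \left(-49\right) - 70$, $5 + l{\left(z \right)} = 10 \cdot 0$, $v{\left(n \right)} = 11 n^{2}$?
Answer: $-262309$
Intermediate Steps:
$l{\left(z \right)} = -5$ ($l{\left(z \right)} = -5 + 10 \cdot 0 = -5 + 0 = -5$)
$M = 2429$ ($M = 2499 - 70 = 2429$)
$S{\left(r,g \right)} = r + 11 g r^{3}$ ($S{\left(r,g \right)} = 11 r^{2} r g + r = 11 r^{3} g + r = 11 g r^{3} + r = r + 11 g r^{3}$)
$S{\left(l{\left(-1 \right)},189 \right)} - M = \left(-5 + 11 \cdot 189 \left(-5\right)^{3}\right) - 2429 = \left(-5 + 11 \cdot 189 \left(-125\right)\right) - 2429 = \left(-5 - 259875\right) - 2429 = -259880 - 2429 = -262309$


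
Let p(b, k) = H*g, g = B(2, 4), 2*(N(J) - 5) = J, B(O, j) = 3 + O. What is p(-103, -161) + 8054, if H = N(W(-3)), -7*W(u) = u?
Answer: 113121/14 ≈ 8080.1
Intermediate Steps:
W(u) = -u/7
N(J) = 5 + J/2
H = 73/14 (H = 5 + (-⅐*(-3))/2 = 5 + (½)*(3/7) = 5 + 3/14 = 73/14 ≈ 5.2143)
g = 5 (g = 3 + 2 = 5)
p(b, k) = 365/14 (p(b, k) = (73/14)*5 = 365/14)
p(-103, -161) + 8054 = 365/14 + 8054 = 113121/14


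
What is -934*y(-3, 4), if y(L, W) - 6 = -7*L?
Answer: -25218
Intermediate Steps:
y(L, W) = 6 - 7*L
-934*y(-3, 4) = -934*(6 - 7*(-3)) = -934*(6 + 21) = -934*27 = -25218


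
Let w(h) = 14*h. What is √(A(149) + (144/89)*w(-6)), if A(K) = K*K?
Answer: √174777577/89 ≈ 148.54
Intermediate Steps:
A(K) = K²
√(A(149) + (144/89)*w(-6)) = √(149² + (144/89)*(14*(-6))) = √(22201 + ((1/89)*144)*(-84)) = √(22201 + (144/89)*(-84)) = √(22201 - 12096/89) = √(1963793/89) = √174777577/89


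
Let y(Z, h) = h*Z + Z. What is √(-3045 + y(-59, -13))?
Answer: I*√2337 ≈ 48.343*I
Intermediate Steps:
y(Z, h) = Z + Z*h (y(Z, h) = Z*h + Z = Z + Z*h)
√(-3045 + y(-59, -13)) = √(-3045 - 59*(1 - 13)) = √(-3045 - 59*(-12)) = √(-3045 + 708) = √(-2337) = I*√2337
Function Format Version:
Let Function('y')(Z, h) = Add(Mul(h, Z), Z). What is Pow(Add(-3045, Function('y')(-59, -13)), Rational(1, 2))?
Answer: Mul(I, Pow(2337, Rational(1, 2))) ≈ Mul(48.343, I)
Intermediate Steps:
Function('y')(Z, h) = Add(Z, Mul(Z, h)) (Function('y')(Z, h) = Add(Mul(Z, h), Z) = Add(Z, Mul(Z, h)))
Pow(Add(-3045, Function('y')(-59, -13)), Rational(1, 2)) = Pow(Add(-3045, Mul(-59, Add(1, -13))), Rational(1, 2)) = Pow(Add(-3045, Mul(-59, -12)), Rational(1, 2)) = Pow(Add(-3045, 708), Rational(1, 2)) = Pow(-2337, Rational(1, 2)) = Mul(I, Pow(2337, Rational(1, 2)))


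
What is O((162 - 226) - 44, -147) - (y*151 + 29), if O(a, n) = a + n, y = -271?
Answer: 40637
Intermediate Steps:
O((162 - 226) - 44, -147) - (y*151 + 29) = (((162 - 226) - 44) - 147) - (-271*151 + 29) = ((-64 - 44) - 147) - (-40921 + 29) = (-108 - 147) - 1*(-40892) = -255 + 40892 = 40637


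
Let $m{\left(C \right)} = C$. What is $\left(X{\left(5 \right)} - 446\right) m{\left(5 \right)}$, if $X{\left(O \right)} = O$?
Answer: $-2205$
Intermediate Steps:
$\left(X{\left(5 \right)} - 446\right) m{\left(5 \right)} = \left(5 - 446\right) 5 = \left(-441\right) 5 = -2205$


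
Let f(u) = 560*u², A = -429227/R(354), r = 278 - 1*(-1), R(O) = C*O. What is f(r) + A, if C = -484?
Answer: 7468701151787/171336 ≈ 4.3591e+7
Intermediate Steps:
R(O) = -484*O
r = 279 (r = 278 + 1 = 279)
A = 429227/171336 (A = -429227/((-484*354)) = -429227/(-171336) = -429227*(-1/171336) = 429227/171336 ≈ 2.5052)
f(r) + A = 560*279² + 429227/171336 = 560*77841 + 429227/171336 = 43590960 + 429227/171336 = 7468701151787/171336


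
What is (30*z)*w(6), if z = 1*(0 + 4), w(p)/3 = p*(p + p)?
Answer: 25920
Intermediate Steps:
w(p) = 6*p**2 (w(p) = 3*(p*(p + p)) = 3*(p*(2*p)) = 3*(2*p**2) = 6*p**2)
z = 4 (z = 1*4 = 4)
(30*z)*w(6) = (30*4)*(6*6**2) = 120*(6*36) = 120*216 = 25920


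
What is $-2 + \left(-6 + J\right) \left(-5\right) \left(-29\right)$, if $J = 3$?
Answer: $-437$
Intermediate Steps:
$-2 + \left(-6 + J\right) \left(-5\right) \left(-29\right) = -2 + \left(-6 + 3\right) \left(-5\right) \left(-29\right) = -2 + \left(-3\right) \left(-5\right) \left(-29\right) = -2 + 15 \left(-29\right) = -2 - 435 = -437$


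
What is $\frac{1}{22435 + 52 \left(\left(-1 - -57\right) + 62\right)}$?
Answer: $\frac{1}{28571} \approx 3.5 \cdot 10^{-5}$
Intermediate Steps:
$\frac{1}{22435 + 52 \left(\left(-1 - -57\right) + 62\right)} = \frac{1}{22435 + 52 \left(\left(-1 + 57\right) + 62\right)} = \frac{1}{22435 + 52 \left(56 + 62\right)} = \frac{1}{22435 + 52 \cdot 118} = \frac{1}{22435 + 6136} = \frac{1}{28571}$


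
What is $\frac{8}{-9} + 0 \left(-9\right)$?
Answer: $- \frac{8}{9} \approx -0.88889$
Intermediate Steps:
$\frac{8}{-9} + 0 \left(-9\right) = 8 \left(- \frac{1}{9}\right) + 0 = - \frac{8}{9} + 0 = - \frac{8}{9}$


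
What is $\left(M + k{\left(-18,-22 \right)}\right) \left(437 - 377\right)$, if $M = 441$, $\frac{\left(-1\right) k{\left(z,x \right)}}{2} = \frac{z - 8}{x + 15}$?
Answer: $\frac{182100}{7} \approx 26014.0$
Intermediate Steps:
$k{\left(z,x \right)} = - \frac{2 \left(-8 + z\right)}{15 + x}$ ($k{\left(z,x \right)} = - 2 \frac{z - 8}{x + 15} = - 2 \frac{-8 + z}{15 + x} = - \frac{2 \left(-8 + z\right)}{15 + x}$)
$\left(M + k{\left(-18,-22 \right)}\right) \left(437 - 377\right) = \left(441 + \frac{2 \left(8 - -18\right)}{15 - 22}\right) \left(437 - 377\right) = \left(441 + \frac{2 \left(8 + 18\right)}{-7}\right) 60 = \left(441 + 2 \left(- \frac{1}{7}\right) 26\right) 60 = \left(441 - \frac{52}{7}\right) 60 = \frac{3035}{7} \cdot 60 = \frac{182100}{7}$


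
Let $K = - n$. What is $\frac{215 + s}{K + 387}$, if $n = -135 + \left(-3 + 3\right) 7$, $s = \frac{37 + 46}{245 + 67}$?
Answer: $\frac{67163}{162864} \approx 0.41239$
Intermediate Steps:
$s = \frac{83}{312} \approx 0.26603$
$n = -135$ ($n = -135 + 0 \cdot 7 = -135 + 0 = -135$)
$K = 135$ ($K = \left(-1\right) \left(-135\right) = 135$)
$\frac{215 + s}{K + 387} = \frac{215 + \frac{83}{312}}{135 + 387} = \frac{67163}{312 \cdot 522} = \frac{67163}{312} \cdot \frac{1}{522} = \frac{67163}{162864}$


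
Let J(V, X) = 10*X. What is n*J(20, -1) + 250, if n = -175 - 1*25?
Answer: 2250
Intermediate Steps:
n = -200 (n = -175 - 25 = -200)
n*J(20, -1) + 250 = -2000*(-1) + 250 = -200*(-10) + 250 = 2000 + 250 = 2250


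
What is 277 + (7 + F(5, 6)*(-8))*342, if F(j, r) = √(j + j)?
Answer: 2671 - 2736*√10 ≈ -5981.0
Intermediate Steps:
F(j, r) = √2*√j (F(j, r) = √(2*j) = √2*√j)
277 + (7 + F(5, 6)*(-8))*342 = 277 + (7 + (√2*√5)*(-8))*342 = 277 + (7 + √10*(-8))*342 = 277 + (7 - 8*√10)*342 = 277 + (2394 - 2736*√10) = 2671 - 2736*√10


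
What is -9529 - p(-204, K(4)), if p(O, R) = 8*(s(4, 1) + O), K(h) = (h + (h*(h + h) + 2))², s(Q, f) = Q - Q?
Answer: -7897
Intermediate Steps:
s(Q, f) = 0
K(h) = (2 + h + 2*h²)² (K(h) = (h + (h*(2*h) + 2))² = (h + (2*h² + 2))² = (h + (2 + 2*h²))² = (2 + h + 2*h²)²)
p(O, R) = 8*O (p(O, R) = 8*(0 + O) = 8*O)
-9529 - p(-204, K(4)) = -9529 - 8*(-204) = -9529 - 1*(-1632) = -9529 + 1632 = -7897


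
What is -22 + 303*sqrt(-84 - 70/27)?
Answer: -22 + 101*I*sqrt(7014)/3 ≈ -22.0 + 2819.6*I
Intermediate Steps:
-22 + 303*sqrt(-84 - 70/27) = -22 + 303*sqrt(-2338/27) = -22 + 303*(I*sqrt(7014)/9) = -22 + 101*I*sqrt(7014)/3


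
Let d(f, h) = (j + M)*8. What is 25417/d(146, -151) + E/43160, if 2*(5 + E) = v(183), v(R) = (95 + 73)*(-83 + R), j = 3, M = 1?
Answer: 27431659/34528 ≈ 794.48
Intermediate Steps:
d(f, h) = 32 (d(f, h) = (3 + 1)*8 = 4*8 = 32)
v(R) = -13944 + 168*R (v(R) = 168*(-83 + R) = -13944 + 168*R)
E = 8395 (E = -5 + (-13944 + 168*183)/2 = -5 + (-13944 + 30744)/2 = -5 + (½)*16800 = -5 + 8400 = 8395)
25417/d(146, -151) + E/43160 = 25417/32 + 8395/43160 = 25417*(1/32) + 8395*(1/43160) = 25417/32 + 1679/8632 = 27431659/34528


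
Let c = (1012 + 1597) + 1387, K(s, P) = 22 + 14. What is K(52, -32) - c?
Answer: -3960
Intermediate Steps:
K(s, P) = 36
c = 3996 (c = 2609 + 1387 = 3996)
K(52, -32) - c = 36 - 1*3996 = 36 - 3996 = -3960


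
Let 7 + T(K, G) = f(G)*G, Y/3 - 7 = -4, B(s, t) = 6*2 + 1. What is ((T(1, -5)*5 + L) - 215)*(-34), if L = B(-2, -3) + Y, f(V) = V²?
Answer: 29002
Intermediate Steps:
B(s, t) = 13 (B(s, t) = 12 + 1 = 13)
Y = 9 (Y = 21 + 3*(-4) = 21 - 12 = 9)
T(K, G) = -7 + G³ (T(K, G) = -7 + G²*G = -7 + G³)
L = 22 (L = 13 + 9 = 22)
((T(1, -5)*5 + L) - 215)*(-34) = (((-7 + (-5)³)*5 + 22) - 215)*(-34) = (((-7 - 125)*5 + 22) - 215)*(-34) = ((-132*5 + 22) - 215)*(-34) = ((-660 + 22) - 215)*(-34) = (-638 - 215)*(-34) = -853*(-34) = 29002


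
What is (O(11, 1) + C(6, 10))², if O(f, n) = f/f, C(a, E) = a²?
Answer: 1369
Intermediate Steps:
O(f, n) = 1
(O(11, 1) + C(6, 10))² = (1 + 6²)² = (1 + 36)² = 37² = 1369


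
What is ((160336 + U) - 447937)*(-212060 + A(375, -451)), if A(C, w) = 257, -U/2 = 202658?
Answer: 146761899351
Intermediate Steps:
U = -405316 (U = -2*202658 = -405316)
((160336 + U) - 447937)*(-212060 + A(375, -451)) = ((160336 - 405316) - 447937)*(-212060 + 257) = (-244980 - 447937)*(-211803) = -692917*(-211803) = 146761899351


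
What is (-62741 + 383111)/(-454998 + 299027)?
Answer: -320370/155971 ≈ -2.0540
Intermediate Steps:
(-62741 + 383111)/(-454998 + 299027) = 320370/(-155971) = 320370*(-1/155971) = -320370/155971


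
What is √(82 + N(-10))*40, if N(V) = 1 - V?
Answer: 40*√93 ≈ 385.75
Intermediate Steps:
√(82 + N(-10))*40 = √(82 + (1 - 1*(-10)))*40 = √(82 + (1 + 10))*40 = √(82 + 11)*40 = √93*40 = 40*√93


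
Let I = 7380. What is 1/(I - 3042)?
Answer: 1/4338 ≈ 0.00023052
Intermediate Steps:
1/(I - 3042) = 1/(7380 - 3042) = 1/4338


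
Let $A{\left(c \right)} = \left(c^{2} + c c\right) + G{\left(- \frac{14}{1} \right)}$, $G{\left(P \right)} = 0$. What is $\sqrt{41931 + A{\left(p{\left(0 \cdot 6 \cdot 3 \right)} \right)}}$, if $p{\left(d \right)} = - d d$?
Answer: $3 \sqrt{4659} \approx 204.77$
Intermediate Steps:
$p{\left(d \right)} = - d^{2}$
$A{\left(c \right)} = 2 c^{2}$ ($A{\left(c \right)} = \left(c^{2} + c c\right) + 0 = \left(c^{2} + c^{2}\right) + 0 = 2 c^{2} + 0 = 2 c^{2}$)
$\sqrt{41931 + A{\left(p{\left(0 \cdot 6 \cdot 3 \right)} \right)}} = \sqrt{41931 + 2 \left(- \left(0 \cdot 6 \cdot 3\right)^{2}\right)^{2}} = \sqrt{41931 + 2 \left(- \left(0 \cdot 3\right)^{2}\right)^{2}} = \sqrt{41931 + 2 \left(- 0^{2}\right)^{2}} = \sqrt{41931 + 2 \left(\left(-1\right) 0\right)^{2}} = \sqrt{41931 + 2 \cdot 0^{2}} = \sqrt{41931 + 2 \cdot 0} = \sqrt{41931 + 0} = \sqrt{41931} = 3 \sqrt{4659}$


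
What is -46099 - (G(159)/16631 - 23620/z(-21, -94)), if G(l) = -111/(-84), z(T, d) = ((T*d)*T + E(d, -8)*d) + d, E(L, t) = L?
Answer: -87779239356811/1904116452 ≈ -46100.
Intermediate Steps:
z(T, d) = d + d**2 + d*T**2 (z(T, d) = ((T*d)*T + d*d) + d = (d*T**2 + d**2) + d = (d**2 + d*T**2) + d = d + d**2 + d*T**2)
G(l) = 37/28 (G(l) = -111*(-1/84) = 37/28)
-46099 - (G(159)/16631 - 23620/z(-21, -94)) = -46099 - ((37/28)/16631 - 23620*(-1/(94*(1 - 94 + (-21)**2)))) = -46099 - ((37/28)*(1/16631) - 23620*(-1/(94*(1 - 94 + 441)))) = -46099 - (37/465668 - 23620/((-94*348))) = -46099 - (37/465668 - 23620/(-32712)) = -46099 - (37/465668 - 23620*(-1/32712)) = -46099 - (37/465668 + 5905/8178) = -46099 - 1*1375036063/1904116452 = -46099 - 1375036063/1904116452 = -87779239356811/1904116452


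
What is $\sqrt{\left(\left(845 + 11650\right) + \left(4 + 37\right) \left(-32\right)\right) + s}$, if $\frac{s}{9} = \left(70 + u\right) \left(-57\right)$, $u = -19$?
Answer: $2 i \sqrt{3745} \approx 122.39 i$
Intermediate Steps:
$s = -26163$ ($s = 9 \left(70 - 19\right) \left(-57\right) = 9 \cdot 51 \left(-57\right) = 9 \left(-2907\right) = -26163$)
$\sqrt{\left(\left(845 + 11650\right) + \left(4 + 37\right) \left(-32\right)\right) + s} = \sqrt{\left(\left(845 + 11650\right) + \left(4 + 37\right) \left(-32\right)\right) - 26163} = \sqrt{\left(12495 + 41 \left(-32\right)\right) - 26163} = \sqrt{\left(12495 - 1312\right) - 26163} = \sqrt{11183 - 26163} = \sqrt{-14980} = 2 i \sqrt{3745}$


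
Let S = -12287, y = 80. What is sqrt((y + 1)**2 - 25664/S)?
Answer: sqrt(990831924577)/12287 ≈ 81.013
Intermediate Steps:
sqrt((y + 1)**2 - 25664/S) = sqrt((80 + 1)**2 - 25664/(-12287)) = sqrt(81**2 - 25664*(-1/12287)) = sqrt(6561 + 25664/12287) = sqrt(80640671/12287) = sqrt(990831924577)/12287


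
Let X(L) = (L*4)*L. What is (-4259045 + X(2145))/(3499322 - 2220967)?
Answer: 2829011/255671 ≈ 11.065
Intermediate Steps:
X(L) = 4*L**2 (X(L) = (4*L)*L = 4*L**2)
(-4259045 + X(2145))/(3499322 - 2220967) = (-4259045 + 4*2145**2)/(3499322 - 2220967) = (-4259045 + 4*4601025)/1278355 = (-4259045 + 18404100)*(1/1278355) = 14145055*(1/1278355) = 2829011/255671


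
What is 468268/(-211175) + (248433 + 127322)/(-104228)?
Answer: -128156699229/22010347900 ≈ -5.8226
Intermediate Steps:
468268/(-211175) + (248433 + 127322)/(-104228) = 468268*(-1/211175) + 375755*(-1/104228) = -468268/211175 - 375755/104228 = -128156699229/22010347900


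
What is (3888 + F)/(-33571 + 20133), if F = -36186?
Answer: 16149/6719 ≈ 2.4035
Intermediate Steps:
(3888 + F)/(-33571 + 20133) = (3888 - 36186)/(-33571 + 20133) = -32298/(-13438) = -32298*(-1/13438) = 16149/6719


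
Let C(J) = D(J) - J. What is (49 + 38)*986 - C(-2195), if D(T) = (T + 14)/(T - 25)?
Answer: 61853653/740 ≈ 83586.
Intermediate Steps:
D(T) = (14 + T)/(-25 + T)
C(J) = -J + (14 + J)/(-25 + J) (C(J) = (14 + J)/(-25 + J) - J = -J + (14 + J)/(-25 + J))
(49 + 38)*986 - C(-2195) = (49 + 38)*986 - (14 - 2195 - 1*(-2195)*(-25 - 2195))/(-25 - 2195) = 87*986 - (14 - 2195 - 1*(-2195)*(-2220))/(-2220) = 85782 - (-1)*(14 - 2195 - 4872900)/2220 = 85782 - (-1)*(-4875081)/2220 = 85782 - 1*1625027/740 = 85782 - 1625027/740 = 61853653/740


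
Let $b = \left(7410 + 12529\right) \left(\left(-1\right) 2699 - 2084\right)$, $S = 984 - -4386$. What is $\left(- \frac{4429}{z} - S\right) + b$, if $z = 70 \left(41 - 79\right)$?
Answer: $- \frac{253693790191}{2660} \approx -9.5374 \cdot 10^{7}$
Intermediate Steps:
$z = -2660$ ($z = 70 \left(-38\right) = -2660$)
$S = 5370$ ($S = 984 + 4386 = 5370$)
$b = -95368237$ ($b = 19939 \left(-2699 - 2084\right) = 19939 \left(-4783\right) = -95368237$)
$\left(- \frac{4429}{z} - S\right) + b = \left(- \frac{4429}{-2660} - 5370\right) - 95368237 = \left(\left(-4429\right) \left(- \frac{1}{2660}\right) - 5370\right) - 95368237 = \left(\frac{4429}{2660} - 5370\right) - 95368237 = - \frac{14279771}{2660} - 95368237 = - \frac{253693790191}{2660}$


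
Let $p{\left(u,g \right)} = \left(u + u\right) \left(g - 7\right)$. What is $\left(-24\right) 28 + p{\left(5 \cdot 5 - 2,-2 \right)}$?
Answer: $-1086$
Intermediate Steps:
$p{\left(u,g \right)} = 2 u \left(-7 + g\right)$
$\left(-24\right) 28 + p{\left(5 \cdot 5 - 2,-2 \right)} = \left(-24\right) 28 + 2 \left(5 \cdot 5 - 2\right) \left(-7 - 2\right) = -672 + 2 \left(25 - 2\right) \left(-9\right) = -672 + 2 \cdot 23 \left(-9\right) = -672 - 414 = -1086$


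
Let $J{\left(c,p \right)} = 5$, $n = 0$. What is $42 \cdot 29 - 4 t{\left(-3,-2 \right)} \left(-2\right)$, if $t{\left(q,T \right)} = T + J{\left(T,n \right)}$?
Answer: $29232$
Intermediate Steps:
$t{\left(q,T \right)} = 5 + T$ ($t{\left(q,T \right)} = T + 5 = 5 + T$)
$42 \cdot 29 - 4 t{\left(-3,-2 \right)} \left(-2\right) = 42 \cdot 29 - 4 \left(5 - 2\right) \left(-2\right) = 1218 \left(-4\right) 3 \left(-2\right) = 1218 \left(\left(-12\right) \left(-2\right)\right) = 1218 \cdot 24 = 29232$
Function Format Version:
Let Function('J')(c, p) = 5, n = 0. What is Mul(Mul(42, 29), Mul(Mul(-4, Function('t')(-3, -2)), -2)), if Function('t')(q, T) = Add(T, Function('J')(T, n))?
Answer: 29232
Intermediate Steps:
Function('t')(q, T) = Add(5, T) (Function('t')(q, T) = Add(T, 5) = Add(5, T))
Mul(Mul(42, 29), Mul(Mul(-4, Function('t')(-3, -2)), -2)) = Mul(Mul(42, 29), Mul(Mul(-4, Add(5, -2)), -2)) = Mul(1218, Mul(Mul(-4, 3), -2)) = Mul(1218, Mul(-12, -2)) = Mul(1218, 24) = 29232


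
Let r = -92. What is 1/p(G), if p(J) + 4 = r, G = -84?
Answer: -1/96 ≈ -0.010417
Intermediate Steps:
p(J) = -96 (p(J) = -4 - 92 = -96)
1/p(G) = 1/(-96) = -1/96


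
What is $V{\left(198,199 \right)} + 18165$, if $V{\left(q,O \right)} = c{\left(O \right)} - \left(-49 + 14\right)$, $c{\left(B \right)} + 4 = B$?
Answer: $18395$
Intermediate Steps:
$c{\left(B \right)} = -4 + B$
$V{\left(q,O \right)} = 31 + O$ ($V{\left(q,O \right)} = \left(-4 + O\right) - \left(-49 + 14\right) = \left(-4 + O\right) - -35 = \left(-4 + O\right) + 35 = 31 + O$)
$V{\left(198,199 \right)} + 18165 = \left(31 + 199\right) + 18165 = 230 + 18165 = 18395$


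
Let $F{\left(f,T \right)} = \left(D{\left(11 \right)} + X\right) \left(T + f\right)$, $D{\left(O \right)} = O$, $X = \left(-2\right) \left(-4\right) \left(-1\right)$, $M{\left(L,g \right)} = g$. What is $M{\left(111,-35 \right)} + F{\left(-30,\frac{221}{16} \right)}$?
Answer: $- \frac{1337}{16} \approx -83.563$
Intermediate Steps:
$X = -8$ ($X = 8 \left(-1\right) = -8$)
$F{\left(f,T \right)} = 3 T + 3 f$ ($F{\left(f,T \right)} = \left(11 - 8\right) \left(T + f\right) = 3 \left(T + f\right) = 3 T + 3 f$)
$M{\left(111,-35 \right)} + F{\left(-30,\frac{221}{16} \right)} = -35 + \left(3 \cdot \frac{221}{16} + 3 \left(-30\right)\right) = -35 - \left(90 - 3 \cdot 221 \cdot \frac{1}{16}\right) = -35 + \left(3 \cdot \frac{221}{16} - 90\right) = -35 + \left(\frac{663}{16} - 90\right) = -35 - \frac{777}{16} = - \frac{1337}{16}$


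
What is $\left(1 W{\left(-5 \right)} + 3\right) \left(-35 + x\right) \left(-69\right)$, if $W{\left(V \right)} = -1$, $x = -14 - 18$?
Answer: $9246$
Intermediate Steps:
$x = -32$ ($x = -14 - 18 = -32$)
$\left(1 W{\left(-5 \right)} + 3\right) \left(-35 + x\right) \left(-69\right) = \left(1 \left(-1\right) + 3\right) \left(-35 - 32\right) \left(-69\right) = \left(-1 + 3\right) \left(-67\right) \left(-69\right) = 2 \left(-67\right) \left(-69\right) = \left(-134\right) \left(-69\right) = 9246$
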